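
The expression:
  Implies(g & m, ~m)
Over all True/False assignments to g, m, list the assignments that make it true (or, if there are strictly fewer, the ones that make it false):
is false only for:
  g=True, m=True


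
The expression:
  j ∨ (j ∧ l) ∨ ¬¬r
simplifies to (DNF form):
j ∨ r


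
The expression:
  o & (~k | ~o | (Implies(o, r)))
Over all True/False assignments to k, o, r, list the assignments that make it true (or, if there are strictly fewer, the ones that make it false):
is true only for:
  k=False, o=True, r=False;
  k=False, o=True, r=True;
  k=True, o=True, r=True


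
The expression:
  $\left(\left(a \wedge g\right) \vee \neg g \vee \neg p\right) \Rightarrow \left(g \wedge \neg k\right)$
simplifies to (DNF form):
$\left(g \wedge \neg k\right) \vee \left(g \wedge p \wedge \neg a\right)$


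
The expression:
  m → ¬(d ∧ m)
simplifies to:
¬d ∨ ¬m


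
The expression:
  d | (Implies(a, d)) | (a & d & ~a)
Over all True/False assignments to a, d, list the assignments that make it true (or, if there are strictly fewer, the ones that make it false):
is false only for:
  a=True, d=False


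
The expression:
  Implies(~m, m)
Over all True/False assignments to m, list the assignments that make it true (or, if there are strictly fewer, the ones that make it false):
is true only for:
  m=True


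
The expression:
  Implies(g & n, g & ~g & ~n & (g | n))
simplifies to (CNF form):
~g | ~n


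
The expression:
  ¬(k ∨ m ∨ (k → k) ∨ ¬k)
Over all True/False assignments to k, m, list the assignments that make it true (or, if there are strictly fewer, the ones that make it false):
is never true.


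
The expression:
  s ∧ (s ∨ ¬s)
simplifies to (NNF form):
s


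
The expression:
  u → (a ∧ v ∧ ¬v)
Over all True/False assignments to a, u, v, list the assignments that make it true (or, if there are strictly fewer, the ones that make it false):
is true only for:
  a=False, u=False, v=False;
  a=False, u=False, v=True;
  a=True, u=False, v=False;
  a=True, u=False, v=True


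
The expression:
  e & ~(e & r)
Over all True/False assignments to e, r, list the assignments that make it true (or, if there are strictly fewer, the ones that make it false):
is true only for:
  e=True, r=False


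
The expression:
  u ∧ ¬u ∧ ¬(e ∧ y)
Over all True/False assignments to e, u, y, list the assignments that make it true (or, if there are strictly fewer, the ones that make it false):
is never true.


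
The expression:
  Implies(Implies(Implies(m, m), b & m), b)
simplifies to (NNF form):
True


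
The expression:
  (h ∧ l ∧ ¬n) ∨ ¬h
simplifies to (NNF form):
(l ∧ ¬n) ∨ ¬h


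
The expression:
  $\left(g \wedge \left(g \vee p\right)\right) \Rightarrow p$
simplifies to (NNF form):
$p \vee \neg g$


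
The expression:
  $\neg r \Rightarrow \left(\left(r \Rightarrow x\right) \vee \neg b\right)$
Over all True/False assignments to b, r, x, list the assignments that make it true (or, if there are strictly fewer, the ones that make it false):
is always true.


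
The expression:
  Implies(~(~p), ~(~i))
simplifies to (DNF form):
i | ~p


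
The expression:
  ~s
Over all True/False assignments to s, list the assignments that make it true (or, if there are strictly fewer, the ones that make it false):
is true only for:
  s=False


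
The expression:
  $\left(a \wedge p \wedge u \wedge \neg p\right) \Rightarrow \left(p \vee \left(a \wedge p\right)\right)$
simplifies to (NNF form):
$\text{True}$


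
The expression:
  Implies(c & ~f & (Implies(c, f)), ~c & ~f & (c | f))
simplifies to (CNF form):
True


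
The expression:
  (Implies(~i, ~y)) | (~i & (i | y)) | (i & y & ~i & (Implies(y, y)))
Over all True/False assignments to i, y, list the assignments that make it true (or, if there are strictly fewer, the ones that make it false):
is always true.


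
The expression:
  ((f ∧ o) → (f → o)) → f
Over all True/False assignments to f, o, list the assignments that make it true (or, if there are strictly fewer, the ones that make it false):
is true only for:
  f=True, o=False;
  f=True, o=True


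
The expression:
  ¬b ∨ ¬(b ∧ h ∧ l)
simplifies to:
¬b ∨ ¬h ∨ ¬l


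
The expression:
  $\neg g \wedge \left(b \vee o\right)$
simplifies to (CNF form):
$\neg g \wedge \left(b \vee o\right)$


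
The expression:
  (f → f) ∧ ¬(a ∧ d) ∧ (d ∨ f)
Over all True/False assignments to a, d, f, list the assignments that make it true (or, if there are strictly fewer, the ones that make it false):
is true only for:
  a=False, d=False, f=True;
  a=False, d=True, f=False;
  a=False, d=True, f=True;
  a=True, d=False, f=True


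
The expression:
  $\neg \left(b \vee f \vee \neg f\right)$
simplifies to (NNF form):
$\text{False}$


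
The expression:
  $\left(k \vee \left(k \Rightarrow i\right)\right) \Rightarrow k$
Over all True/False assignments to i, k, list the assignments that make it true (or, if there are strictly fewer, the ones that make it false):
is true only for:
  i=False, k=True;
  i=True, k=True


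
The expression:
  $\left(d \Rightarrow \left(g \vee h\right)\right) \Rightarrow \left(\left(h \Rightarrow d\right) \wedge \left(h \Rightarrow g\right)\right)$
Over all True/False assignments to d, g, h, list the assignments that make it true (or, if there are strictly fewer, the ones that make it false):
is false only for:
  d=False, g=False, h=True;
  d=False, g=True, h=True;
  d=True, g=False, h=True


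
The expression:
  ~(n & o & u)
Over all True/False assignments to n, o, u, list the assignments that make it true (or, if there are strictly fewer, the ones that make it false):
is false only for:
  n=True, o=True, u=True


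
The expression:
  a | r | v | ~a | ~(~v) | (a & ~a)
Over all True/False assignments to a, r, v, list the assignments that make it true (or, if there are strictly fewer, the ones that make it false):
is always true.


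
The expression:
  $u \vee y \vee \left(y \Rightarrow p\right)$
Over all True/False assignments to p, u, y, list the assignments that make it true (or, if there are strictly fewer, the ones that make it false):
is always true.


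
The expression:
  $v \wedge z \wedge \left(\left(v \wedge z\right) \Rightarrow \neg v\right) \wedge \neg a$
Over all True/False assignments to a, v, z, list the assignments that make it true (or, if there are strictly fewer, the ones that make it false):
is never true.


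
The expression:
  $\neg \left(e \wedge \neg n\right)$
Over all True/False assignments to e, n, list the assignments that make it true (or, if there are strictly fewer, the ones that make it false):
is false only for:
  e=True, n=False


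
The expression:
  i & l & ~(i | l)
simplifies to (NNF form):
False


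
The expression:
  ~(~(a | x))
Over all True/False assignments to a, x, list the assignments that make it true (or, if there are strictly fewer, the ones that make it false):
is false only for:
  a=False, x=False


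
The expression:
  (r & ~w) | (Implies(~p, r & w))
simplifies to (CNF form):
p | r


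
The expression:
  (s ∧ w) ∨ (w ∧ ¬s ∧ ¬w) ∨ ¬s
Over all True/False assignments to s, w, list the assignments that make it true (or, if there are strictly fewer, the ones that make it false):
is false only for:
  s=True, w=False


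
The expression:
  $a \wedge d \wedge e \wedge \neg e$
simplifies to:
$\text{False}$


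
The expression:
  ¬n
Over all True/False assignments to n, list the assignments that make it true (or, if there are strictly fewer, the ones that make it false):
is true only for:
  n=False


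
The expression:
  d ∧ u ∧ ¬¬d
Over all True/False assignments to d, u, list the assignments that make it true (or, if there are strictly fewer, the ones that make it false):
is true only for:
  d=True, u=True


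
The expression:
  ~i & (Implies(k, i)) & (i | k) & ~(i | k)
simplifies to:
False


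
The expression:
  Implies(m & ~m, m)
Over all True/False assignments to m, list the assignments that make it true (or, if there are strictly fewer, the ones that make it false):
is always true.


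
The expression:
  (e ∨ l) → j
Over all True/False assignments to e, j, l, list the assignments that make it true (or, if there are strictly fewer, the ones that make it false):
is false only for:
  e=False, j=False, l=True;
  e=True, j=False, l=False;
  e=True, j=False, l=True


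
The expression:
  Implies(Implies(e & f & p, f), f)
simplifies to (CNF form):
f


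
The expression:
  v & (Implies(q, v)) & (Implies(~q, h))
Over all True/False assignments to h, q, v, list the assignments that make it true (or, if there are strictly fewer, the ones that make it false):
is true only for:
  h=False, q=True, v=True;
  h=True, q=False, v=True;
  h=True, q=True, v=True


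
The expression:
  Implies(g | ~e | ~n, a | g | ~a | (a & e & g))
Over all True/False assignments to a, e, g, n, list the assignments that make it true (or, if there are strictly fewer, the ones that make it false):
is always true.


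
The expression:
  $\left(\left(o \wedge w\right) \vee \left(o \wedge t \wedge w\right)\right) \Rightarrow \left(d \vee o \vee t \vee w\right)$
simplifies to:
$\text{True}$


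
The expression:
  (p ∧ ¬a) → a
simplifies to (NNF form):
a ∨ ¬p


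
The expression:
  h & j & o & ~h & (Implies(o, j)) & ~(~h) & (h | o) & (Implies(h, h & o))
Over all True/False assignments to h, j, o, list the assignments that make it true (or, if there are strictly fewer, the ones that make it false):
is never true.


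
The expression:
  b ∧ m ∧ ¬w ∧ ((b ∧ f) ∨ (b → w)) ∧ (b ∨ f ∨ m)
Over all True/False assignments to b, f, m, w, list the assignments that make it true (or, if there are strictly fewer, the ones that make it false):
is true only for:
  b=True, f=True, m=True, w=False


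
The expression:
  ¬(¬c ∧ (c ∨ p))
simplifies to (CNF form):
c ∨ ¬p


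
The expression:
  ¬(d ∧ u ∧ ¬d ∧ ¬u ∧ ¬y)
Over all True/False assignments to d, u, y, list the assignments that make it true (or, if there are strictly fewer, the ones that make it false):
is always true.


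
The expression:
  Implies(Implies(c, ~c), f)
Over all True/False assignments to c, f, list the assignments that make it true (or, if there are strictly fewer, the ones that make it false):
is false only for:
  c=False, f=False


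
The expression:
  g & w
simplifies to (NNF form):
g & w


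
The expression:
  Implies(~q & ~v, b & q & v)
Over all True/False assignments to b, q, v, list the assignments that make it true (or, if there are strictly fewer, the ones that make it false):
is false only for:
  b=False, q=False, v=False;
  b=True, q=False, v=False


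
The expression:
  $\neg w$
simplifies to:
$\neg w$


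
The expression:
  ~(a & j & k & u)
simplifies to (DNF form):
~a | ~j | ~k | ~u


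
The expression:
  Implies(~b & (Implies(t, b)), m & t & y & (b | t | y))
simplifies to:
b | t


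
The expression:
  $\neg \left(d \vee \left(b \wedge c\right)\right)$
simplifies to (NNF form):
$\neg d \wedge \left(\neg b \vee \neg c\right)$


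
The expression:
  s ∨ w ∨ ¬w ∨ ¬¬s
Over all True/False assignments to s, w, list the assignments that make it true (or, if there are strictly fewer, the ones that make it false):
is always true.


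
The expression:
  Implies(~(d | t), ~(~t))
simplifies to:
d | t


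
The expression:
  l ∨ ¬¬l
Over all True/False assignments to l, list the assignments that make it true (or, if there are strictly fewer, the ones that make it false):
is true only for:
  l=True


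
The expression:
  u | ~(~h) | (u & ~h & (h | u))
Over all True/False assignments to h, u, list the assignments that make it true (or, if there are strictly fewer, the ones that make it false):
is false only for:
  h=False, u=False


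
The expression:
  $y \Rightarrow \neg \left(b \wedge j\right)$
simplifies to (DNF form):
$\neg b \vee \neg j \vee \neg y$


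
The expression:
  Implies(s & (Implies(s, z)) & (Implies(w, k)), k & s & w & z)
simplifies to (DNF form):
w | ~s | ~z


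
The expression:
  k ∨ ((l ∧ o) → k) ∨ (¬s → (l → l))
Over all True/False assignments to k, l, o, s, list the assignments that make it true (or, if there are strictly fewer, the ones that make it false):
is always true.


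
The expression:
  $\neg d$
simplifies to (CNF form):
$\neg d$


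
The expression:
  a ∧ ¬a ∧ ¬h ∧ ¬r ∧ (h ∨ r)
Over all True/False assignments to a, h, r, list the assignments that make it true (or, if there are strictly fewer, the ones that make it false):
is never true.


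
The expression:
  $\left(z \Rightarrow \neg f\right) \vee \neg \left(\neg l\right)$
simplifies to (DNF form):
$l \vee \neg f \vee \neg z$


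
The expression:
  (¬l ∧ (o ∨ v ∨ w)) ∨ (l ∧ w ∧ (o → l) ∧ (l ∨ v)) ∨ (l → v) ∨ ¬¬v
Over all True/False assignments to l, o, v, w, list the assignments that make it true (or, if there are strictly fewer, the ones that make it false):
is false only for:
  l=True, o=False, v=False, w=False;
  l=True, o=True, v=False, w=False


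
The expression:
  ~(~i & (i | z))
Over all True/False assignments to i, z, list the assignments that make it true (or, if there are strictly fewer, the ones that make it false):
is false only for:
  i=False, z=True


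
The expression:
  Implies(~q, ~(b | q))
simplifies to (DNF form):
q | ~b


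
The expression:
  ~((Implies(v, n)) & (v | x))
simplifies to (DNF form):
(v & ~n) | (~v & ~x)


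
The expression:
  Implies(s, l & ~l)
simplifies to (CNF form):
~s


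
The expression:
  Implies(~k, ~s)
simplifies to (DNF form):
k | ~s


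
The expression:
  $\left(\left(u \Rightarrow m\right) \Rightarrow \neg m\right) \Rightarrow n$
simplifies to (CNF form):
$m \vee n$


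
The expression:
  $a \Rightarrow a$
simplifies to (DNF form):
$\text{True}$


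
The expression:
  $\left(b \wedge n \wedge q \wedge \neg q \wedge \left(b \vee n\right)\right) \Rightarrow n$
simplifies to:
$\text{True}$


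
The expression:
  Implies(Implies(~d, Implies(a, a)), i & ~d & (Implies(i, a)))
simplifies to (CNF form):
a & i & ~d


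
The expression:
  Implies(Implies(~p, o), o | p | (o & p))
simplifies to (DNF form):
True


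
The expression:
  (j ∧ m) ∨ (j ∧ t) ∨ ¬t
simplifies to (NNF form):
j ∨ ¬t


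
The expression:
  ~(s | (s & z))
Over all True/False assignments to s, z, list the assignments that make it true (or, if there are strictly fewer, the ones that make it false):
is true only for:
  s=False, z=False;
  s=False, z=True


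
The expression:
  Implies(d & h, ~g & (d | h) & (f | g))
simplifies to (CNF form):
(f | ~d | ~h) & (~d | ~g | ~h)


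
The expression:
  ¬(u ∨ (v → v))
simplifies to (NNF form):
False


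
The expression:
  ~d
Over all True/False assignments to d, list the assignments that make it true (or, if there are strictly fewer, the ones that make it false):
is true only for:
  d=False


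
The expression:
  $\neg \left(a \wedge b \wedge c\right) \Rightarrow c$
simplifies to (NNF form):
$c$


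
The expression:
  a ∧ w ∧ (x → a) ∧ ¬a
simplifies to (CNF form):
False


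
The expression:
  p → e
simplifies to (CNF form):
e ∨ ¬p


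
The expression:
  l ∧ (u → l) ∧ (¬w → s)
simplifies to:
l ∧ (s ∨ w)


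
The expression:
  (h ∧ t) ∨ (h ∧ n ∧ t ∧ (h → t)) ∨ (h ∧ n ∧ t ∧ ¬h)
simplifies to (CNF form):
h ∧ t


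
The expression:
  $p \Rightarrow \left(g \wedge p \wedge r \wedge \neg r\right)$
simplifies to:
$\neg p$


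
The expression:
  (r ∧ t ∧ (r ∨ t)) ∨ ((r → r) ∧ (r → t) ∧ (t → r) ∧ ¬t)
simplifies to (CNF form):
(r ∨ ¬t) ∧ (t ∨ ¬r)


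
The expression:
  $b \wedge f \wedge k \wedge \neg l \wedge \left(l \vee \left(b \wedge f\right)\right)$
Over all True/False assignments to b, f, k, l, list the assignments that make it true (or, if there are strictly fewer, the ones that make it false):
is true only for:
  b=True, f=True, k=True, l=False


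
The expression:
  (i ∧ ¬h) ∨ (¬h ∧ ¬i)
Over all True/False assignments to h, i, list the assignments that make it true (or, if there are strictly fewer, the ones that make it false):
is true only for:
  h=False, i=False;
  h=False, i=True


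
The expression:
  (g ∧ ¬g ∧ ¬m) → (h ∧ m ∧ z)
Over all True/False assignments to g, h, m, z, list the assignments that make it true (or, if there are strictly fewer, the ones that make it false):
is always true.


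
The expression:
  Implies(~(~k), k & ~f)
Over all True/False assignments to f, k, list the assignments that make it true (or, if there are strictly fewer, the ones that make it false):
is false only for:
  f=True, k=True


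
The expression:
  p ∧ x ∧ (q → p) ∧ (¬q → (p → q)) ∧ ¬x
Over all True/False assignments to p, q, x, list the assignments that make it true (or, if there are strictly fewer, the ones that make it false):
is never true.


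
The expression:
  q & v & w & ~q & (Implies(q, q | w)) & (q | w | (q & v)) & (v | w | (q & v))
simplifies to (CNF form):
False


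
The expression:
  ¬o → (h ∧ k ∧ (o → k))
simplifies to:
o ∨ (h ∧ k)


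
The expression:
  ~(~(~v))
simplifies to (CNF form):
~v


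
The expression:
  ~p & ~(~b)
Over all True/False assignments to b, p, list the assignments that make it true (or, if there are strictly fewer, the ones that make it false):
is true only for:
  b=True, p=False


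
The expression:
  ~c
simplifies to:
~c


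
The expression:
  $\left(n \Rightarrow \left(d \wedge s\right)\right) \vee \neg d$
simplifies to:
$s \vee \neg d \vee \neg n$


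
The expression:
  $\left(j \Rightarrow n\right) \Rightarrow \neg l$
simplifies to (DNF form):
$\left(j \wedge \neg n\right) \vee \neg l$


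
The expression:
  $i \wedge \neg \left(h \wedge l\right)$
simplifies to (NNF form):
$i \wedge \left(\neg h \vee \neg l\right)$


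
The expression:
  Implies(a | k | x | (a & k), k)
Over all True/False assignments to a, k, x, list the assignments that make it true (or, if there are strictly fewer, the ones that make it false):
is false only for:
  a=False, k=False, x=True;
  a=True, k=False, x=False;
  a=True, k=False, x=True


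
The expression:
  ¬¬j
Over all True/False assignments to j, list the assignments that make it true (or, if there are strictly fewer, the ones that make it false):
is true only for:
  j=True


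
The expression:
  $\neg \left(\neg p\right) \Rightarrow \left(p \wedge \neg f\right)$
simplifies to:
$\neg f \vee \neg p$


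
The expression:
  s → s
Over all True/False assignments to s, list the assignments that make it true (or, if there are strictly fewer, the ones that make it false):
is always true.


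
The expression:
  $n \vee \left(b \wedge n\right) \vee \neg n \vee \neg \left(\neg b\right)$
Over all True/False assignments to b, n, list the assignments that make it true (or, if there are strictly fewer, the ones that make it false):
is always true.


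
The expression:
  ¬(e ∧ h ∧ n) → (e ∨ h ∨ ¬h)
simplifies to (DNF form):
True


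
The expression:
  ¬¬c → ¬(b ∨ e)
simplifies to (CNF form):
(¬b ∨ ¬c) ∧ (¬c ∨ ¬e)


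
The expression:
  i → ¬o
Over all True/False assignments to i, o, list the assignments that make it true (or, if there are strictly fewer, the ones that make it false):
is false only for:
  i=True, o=True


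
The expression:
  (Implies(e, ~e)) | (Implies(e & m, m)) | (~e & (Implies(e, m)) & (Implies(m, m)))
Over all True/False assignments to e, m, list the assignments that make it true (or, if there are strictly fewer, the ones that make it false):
is always true.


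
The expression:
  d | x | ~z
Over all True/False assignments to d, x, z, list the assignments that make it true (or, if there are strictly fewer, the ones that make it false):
is false only for:
  d=False, x=False, z=True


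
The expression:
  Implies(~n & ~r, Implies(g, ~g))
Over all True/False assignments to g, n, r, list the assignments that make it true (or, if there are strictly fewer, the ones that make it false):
is false only for:
  g=True, n=False, r=False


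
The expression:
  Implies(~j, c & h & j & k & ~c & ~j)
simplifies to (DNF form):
j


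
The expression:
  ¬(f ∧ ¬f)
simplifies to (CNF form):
True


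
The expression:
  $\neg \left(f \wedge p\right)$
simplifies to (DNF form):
$\neg f \vee \neg p$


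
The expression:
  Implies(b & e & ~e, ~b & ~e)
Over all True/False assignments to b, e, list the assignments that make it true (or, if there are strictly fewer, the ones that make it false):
is always true.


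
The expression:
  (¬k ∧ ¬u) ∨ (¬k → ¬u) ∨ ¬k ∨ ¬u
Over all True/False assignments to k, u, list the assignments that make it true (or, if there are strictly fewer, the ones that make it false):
is always true.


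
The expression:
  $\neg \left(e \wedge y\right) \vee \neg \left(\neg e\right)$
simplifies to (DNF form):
$\text{True}$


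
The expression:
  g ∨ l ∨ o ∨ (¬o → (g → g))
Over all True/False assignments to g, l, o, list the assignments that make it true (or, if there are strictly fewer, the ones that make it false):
is always true.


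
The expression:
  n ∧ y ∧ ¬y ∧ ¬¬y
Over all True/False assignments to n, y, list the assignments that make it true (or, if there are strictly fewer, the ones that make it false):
is never true.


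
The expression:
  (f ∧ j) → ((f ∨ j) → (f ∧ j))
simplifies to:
True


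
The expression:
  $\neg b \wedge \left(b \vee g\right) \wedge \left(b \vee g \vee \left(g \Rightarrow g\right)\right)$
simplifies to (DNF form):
$g \wedge \neg b$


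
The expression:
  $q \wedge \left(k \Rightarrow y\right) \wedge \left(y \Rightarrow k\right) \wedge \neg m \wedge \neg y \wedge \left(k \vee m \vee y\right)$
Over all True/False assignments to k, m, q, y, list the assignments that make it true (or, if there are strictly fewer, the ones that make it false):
is never true.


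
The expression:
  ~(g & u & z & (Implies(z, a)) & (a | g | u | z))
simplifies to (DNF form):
~a | ~g | ~u | ~z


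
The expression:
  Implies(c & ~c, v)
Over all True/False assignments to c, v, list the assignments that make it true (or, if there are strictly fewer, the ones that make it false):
is always true.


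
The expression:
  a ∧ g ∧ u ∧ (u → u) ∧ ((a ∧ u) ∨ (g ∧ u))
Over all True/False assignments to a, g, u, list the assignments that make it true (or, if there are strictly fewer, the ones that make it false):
is true only for:
  a=True, g=True, u=True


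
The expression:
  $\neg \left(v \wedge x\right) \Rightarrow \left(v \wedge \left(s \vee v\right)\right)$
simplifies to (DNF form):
$v$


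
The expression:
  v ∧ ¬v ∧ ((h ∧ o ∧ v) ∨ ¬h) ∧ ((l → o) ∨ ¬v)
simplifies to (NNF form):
False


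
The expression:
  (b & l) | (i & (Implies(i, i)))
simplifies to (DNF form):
i | (b & l)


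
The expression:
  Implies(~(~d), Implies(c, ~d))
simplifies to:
~c | ~d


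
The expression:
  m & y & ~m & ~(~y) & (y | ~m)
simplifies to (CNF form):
False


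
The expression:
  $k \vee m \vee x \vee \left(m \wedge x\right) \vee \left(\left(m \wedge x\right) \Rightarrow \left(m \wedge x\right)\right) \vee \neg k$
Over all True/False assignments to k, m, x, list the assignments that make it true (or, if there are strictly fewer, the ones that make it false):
is always true.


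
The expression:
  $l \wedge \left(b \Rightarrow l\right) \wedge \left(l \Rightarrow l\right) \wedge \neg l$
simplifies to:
$\text{False}$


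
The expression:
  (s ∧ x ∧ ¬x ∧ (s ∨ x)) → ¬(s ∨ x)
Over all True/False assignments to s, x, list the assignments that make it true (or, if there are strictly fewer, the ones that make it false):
is always true.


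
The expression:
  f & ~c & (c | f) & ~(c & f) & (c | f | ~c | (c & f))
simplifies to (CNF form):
f & ~c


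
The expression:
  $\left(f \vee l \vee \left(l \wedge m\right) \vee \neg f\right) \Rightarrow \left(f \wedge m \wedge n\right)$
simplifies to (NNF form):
$f \wedge m \wedge n$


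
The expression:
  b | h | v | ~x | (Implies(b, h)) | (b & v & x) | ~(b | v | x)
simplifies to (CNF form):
True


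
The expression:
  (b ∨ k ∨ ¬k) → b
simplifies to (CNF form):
b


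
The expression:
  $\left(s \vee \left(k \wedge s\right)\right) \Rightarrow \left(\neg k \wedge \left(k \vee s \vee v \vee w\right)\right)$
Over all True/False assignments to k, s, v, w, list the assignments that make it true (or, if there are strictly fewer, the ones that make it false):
is false only for:
  k=True, s=True, v=False, w=False;
  k=True, s=True, v=False, w=True;
  k=True, s=True, v=True, w=False;
  k=True, s=True, v=True, w=True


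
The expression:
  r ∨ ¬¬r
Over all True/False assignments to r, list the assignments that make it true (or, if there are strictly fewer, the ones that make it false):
is true only for:
  r=True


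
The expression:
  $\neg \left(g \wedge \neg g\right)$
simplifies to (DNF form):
$\text{True}$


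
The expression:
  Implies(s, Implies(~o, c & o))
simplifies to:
o | ~s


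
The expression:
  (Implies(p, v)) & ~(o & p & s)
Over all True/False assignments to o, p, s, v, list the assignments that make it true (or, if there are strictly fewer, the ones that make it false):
is false only for:
  o=False, p=True, s=False, v=False;
  o=False, p=True, s=True, v=False;
  o=True, p=True, s=False, v=False;
  o=True, p=True, s=True, v=False;
  o=True, p=True, s=True, v=True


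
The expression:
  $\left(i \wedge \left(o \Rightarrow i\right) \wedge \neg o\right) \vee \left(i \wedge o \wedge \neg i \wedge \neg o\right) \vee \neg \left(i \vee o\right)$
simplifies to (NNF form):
$\neg o$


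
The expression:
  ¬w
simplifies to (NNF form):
¬w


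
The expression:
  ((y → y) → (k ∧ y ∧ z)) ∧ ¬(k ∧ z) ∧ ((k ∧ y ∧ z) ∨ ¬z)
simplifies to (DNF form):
False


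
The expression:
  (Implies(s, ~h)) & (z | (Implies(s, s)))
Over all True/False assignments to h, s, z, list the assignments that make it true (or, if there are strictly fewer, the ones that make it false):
is false only for:
  h=True, s=True, z=False;
  h=True, s=True, z=True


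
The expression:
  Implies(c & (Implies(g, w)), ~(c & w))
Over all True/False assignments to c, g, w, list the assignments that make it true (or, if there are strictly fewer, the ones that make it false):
is false only for:
  c=True, g=False, w=True;
  c=True, g=True, w=True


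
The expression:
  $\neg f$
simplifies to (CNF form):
$\neg f$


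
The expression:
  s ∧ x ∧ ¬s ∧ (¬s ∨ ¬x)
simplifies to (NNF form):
False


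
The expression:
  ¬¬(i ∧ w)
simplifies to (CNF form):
i ∧ w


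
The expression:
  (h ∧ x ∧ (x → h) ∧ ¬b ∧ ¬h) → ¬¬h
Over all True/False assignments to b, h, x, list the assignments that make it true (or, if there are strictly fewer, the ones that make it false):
is always true.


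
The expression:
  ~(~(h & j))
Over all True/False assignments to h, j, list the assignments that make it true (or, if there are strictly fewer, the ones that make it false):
is true only for:
  h=True, j=True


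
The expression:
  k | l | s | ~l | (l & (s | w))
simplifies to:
True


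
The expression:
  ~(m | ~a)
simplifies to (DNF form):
a & ~m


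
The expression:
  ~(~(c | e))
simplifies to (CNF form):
c | e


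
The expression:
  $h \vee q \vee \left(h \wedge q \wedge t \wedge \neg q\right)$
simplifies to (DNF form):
$h \vee q$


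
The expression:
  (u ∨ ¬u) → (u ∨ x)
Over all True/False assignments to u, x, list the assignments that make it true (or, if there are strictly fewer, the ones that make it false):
is false only for:
  u=False, x=False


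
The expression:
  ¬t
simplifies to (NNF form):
¬t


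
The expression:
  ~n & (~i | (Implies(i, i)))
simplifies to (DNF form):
~n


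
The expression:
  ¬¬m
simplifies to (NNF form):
m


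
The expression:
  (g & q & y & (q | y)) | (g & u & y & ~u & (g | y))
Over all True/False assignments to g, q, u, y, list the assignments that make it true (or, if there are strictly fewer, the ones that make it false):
is true only for:
  g=True, q=True, u=False, y=True;
  g=True, q=True, u=True, y=True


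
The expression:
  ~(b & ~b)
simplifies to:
True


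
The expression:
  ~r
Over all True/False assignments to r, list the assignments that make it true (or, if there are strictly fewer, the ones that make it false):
is true only for:
  r=False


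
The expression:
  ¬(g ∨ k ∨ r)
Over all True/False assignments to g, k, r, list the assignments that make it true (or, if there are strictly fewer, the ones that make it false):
is true only for:
  g=False, k=False, r=False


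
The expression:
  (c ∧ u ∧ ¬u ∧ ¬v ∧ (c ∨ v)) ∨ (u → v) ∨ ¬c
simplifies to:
v ∨ ¬c ∨ ¬u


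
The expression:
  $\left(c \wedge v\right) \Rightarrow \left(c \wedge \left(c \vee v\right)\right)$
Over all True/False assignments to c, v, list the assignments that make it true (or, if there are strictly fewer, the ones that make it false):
is always true.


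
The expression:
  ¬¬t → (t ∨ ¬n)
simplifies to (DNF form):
True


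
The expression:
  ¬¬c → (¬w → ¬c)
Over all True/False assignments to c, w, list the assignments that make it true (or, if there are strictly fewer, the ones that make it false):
is false only for:
  c=True, w=False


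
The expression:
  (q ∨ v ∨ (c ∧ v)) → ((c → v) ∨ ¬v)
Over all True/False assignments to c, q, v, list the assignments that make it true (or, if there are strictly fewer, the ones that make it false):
is always true.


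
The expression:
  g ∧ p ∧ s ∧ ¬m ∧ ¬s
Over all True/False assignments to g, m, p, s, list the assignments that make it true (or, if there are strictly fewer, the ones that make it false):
is never true.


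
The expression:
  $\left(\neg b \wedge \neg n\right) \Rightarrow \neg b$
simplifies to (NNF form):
$\text{True}$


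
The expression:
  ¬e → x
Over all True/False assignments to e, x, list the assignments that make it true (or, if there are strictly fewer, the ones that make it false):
is false only for:
  e=False, x=False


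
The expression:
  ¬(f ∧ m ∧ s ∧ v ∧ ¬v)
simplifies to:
True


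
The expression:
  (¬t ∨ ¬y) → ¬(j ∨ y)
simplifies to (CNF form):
(t ∨ ¬y) ∧ (y ∨ ¬j)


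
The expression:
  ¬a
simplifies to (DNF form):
¬a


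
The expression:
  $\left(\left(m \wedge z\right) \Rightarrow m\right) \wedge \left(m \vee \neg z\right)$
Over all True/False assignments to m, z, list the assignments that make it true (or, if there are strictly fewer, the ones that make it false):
is false only for:
  m=False, z=True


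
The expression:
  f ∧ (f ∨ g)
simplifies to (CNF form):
f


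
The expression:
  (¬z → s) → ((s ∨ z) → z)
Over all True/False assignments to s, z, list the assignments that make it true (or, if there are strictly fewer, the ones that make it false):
is false only for:
  s=True, z=False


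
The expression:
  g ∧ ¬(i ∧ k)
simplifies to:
g ∧ (¬i ∨ ¬k)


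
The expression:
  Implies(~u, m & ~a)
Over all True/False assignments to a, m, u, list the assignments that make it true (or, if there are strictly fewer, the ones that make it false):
is false only for:
  a=False, m=False, u=False;
  a=True, m=False, u=False;
  a=True, m=True, u=False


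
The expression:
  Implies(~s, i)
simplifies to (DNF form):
i | s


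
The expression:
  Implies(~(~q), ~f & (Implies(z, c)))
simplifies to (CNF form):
(~f | ~q) & (c | ~q | ~z)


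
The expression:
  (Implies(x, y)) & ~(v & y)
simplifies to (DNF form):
(y & ~v) | (~x & ~y)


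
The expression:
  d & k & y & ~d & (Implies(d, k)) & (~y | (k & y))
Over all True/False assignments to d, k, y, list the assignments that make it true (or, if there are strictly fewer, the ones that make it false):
is never true.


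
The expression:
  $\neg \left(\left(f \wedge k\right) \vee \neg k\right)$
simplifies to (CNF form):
$k \wedge \neg f$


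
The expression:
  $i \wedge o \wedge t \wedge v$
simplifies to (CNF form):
$i \wedge o \wedge t \wedge v$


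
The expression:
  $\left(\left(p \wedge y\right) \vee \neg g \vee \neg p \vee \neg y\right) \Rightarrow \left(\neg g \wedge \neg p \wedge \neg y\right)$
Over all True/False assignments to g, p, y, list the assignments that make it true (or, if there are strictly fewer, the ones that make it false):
is true only for:
  g=False, p=False, y=False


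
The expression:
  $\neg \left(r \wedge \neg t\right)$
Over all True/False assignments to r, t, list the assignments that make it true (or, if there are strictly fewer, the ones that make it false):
is false only for:
  r=True, t=False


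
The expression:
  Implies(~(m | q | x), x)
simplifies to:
m | q | x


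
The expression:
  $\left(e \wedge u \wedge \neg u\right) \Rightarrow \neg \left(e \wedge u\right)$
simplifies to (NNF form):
$\text{True}$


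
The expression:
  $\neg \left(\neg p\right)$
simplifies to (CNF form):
$p$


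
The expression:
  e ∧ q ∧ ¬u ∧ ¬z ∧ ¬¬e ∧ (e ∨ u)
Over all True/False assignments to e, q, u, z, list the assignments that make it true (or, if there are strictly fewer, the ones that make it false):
is true only for:
  e=True, q=True, u=False, z=False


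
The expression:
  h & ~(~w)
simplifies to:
h & w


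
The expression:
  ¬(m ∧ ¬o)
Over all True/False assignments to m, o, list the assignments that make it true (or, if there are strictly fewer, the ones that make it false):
is false only for:
  m=True, o=False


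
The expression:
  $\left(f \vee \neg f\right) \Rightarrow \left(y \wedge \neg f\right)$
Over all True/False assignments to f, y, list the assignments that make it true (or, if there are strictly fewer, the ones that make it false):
is true only for:
  f=False, y=True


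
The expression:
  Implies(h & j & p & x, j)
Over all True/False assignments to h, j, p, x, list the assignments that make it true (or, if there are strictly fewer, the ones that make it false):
is always true.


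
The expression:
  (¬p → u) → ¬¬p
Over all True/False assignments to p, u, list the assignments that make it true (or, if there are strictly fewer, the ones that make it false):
is false only for:
  p=False, u=True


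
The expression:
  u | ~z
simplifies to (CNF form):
u | ~z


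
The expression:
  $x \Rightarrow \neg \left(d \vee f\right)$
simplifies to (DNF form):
$\left(\neg d \wedge \neg f\right) \vee \neg x$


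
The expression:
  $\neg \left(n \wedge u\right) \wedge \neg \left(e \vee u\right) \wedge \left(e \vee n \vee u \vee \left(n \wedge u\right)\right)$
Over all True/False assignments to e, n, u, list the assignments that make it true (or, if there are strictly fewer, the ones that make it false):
is true only for:
  e=False, n=True, u=False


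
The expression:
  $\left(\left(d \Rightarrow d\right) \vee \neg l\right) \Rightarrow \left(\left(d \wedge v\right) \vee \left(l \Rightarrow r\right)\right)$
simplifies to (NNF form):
$r \vee \left(d \wedge v\right) \vee \neg l$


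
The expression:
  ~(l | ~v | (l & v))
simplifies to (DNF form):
v & ~l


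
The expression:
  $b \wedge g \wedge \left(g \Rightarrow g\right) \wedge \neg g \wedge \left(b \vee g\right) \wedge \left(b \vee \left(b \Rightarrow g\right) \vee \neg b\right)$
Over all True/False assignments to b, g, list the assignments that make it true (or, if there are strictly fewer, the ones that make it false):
is never true.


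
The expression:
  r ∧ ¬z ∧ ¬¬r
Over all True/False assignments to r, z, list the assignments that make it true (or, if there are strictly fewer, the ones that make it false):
is true only for:
  r=True, z=False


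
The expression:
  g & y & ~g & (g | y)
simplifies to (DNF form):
False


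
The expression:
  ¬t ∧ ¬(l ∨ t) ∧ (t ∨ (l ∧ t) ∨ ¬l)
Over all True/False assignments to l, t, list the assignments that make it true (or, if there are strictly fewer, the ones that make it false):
is true only for:
  l=False, t=False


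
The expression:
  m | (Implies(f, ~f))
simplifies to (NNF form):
m | ~f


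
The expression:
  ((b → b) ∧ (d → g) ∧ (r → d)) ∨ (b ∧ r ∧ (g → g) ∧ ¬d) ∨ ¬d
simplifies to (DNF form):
g ∨ ¬d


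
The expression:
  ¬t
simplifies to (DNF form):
¬t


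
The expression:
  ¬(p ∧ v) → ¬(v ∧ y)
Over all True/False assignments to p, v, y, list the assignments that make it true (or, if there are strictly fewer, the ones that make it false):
is false only for:
  p=False, v=True, y=True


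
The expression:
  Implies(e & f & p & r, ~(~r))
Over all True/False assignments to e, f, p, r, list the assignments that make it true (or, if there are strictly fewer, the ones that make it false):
is always true.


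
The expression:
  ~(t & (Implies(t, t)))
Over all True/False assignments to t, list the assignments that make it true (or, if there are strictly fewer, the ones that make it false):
is true only for:
  t=False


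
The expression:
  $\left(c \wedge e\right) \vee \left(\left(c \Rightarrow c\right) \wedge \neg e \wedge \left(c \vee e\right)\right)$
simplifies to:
$c$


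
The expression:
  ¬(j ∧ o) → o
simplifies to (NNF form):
o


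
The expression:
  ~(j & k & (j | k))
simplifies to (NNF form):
~j | ~k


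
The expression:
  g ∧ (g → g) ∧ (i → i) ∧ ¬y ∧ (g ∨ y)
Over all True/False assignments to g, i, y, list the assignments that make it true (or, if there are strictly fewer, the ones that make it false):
is true only for:
  g=True, i=False, y=False;
  g=True, i=True, y=False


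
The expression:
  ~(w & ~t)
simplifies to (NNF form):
t | ~w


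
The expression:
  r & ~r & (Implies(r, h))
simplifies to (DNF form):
False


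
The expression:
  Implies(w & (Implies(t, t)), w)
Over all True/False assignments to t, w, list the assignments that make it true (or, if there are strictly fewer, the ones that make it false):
is always true.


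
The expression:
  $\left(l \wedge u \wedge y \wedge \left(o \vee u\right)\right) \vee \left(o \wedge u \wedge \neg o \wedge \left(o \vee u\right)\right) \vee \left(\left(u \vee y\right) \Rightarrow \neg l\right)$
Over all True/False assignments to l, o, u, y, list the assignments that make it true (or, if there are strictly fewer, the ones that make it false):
is false only for:
  l=True, o=False, u=False, y=True;
  l=True, o=False, u=True, y=False;
  l=True, o=True, u=False, y=True;
  l=True, o=True, u=True, y=False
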